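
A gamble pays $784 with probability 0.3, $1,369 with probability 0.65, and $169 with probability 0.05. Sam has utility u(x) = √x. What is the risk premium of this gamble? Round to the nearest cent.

$37.89

E[u] = 0.3·√784 + 0.65·√1369 + 0.05·√169 = 0.3·28 + 0.65·37 + 0.05·13 = 33.1
CE = (33.1)² = 1095.61
Risk premium = EV − CE = 1133.5 − 1095.61 = 37.89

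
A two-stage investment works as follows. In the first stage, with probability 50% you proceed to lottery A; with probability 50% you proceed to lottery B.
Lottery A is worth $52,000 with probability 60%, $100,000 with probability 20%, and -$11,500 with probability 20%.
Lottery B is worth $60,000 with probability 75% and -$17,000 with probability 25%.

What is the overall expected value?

EV(A) = 0.6 × 52000 + 0.2 × 100000 + 0.2 × (-11500) = 31200 + 20000 − 2300 = 48900
EV(B) = 0.75 × 60000 + 0.25 × (-17000) = 45000 − 4250 = 40750
Overall = 0.5 × 48900 + 0.5 × 40750 = 24450 + 20375 = 44825

$44,825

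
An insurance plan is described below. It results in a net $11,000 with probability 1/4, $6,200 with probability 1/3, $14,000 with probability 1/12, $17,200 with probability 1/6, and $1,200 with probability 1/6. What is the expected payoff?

EV = 1/4 × 11000 + 1/3 × 6200 + 1/12 × 14000 + 1/6 × 17200 + 1/6 × 1200 = 2750 + 2066.6667 + 1166.6667 + 2866.6667 + 200 = 9050

$9,050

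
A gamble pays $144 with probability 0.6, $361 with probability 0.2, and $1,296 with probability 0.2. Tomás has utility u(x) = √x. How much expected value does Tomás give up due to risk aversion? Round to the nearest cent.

E[u] = 0.6·√144 + 0.2·√361 + 0.2·√1296 = 0.6·12 + 0.2·19 + 0.2·36 = 18.2
CE = (18.2)² = 331.24
Risk premium = EV − CE = 417.8 − 331.24 = 86.56

$86.56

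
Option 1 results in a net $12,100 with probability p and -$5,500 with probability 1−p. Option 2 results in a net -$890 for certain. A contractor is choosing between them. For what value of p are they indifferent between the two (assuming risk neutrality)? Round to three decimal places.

p·12100 + (1−p)·(-5500) = -890
17600p − 5500 = -890
p = (-890 + 5500) / 17600

p = 0.262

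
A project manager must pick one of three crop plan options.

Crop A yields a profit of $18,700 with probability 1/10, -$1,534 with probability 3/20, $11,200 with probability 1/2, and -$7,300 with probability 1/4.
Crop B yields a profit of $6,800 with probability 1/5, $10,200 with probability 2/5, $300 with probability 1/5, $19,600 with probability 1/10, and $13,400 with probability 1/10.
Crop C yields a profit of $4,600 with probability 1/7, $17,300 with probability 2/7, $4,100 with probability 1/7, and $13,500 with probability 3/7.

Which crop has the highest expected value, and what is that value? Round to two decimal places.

Crop A = 1/10 × 18700 + 3/20 × (-1534) + 1/2 × 11200 + 1/4 × (-7300) = 1870 − 230.1 + 5600 − 1825 = 5414.9
Crop B = 1/5 × 6800 + 2/5 × 10200 + 1/5 × 300 + 1/10 × 19600 + 1/10 × 13400 = 1360 + 4080 + 60 + 1960 + 1340 = 8800
Crop C = 1/7 × 4600 + 2/7 × 17300 + 1/7 × 4100 + 3/7 × 13500 = 657.1429 + 4942.8571 + 585.7143 + 5785.7143 = 11971.4286

Crop C ($11,971.43)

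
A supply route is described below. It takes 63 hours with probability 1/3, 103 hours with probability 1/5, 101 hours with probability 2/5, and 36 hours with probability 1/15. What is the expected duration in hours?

84.4 hours

EV = 1/3 × 63 + 1/5 × 103 + 2/5 × 101 + 1/15 × 36 = 21 + 20.6 + 40.4 + 2.4 = 84.4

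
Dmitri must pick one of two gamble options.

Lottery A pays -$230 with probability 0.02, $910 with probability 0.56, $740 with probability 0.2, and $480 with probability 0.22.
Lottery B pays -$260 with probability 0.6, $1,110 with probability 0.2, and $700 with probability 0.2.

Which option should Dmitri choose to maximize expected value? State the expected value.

Lottery A ($758.60)

Lottery A = 0.02 × (-230) + 0.56 × 910 + 0.2 × 740 + 0.22 × 480 = -4.6 + 509.6 + 148 + 105.6 = 758.6
Lottery B = 0.6 × (-260) + 0.2 × 1110 + 0.2 × 700 = -156 + 222 + 140 = 206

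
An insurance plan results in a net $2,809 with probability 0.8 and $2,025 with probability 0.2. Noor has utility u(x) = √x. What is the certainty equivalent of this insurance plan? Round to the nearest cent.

E[u] = 0.8·√2809 + 0.2·√2025 = 0.8·53 + 0.2·45 = 51.4
CE = (51.4)² = 2641.96

$2,641.96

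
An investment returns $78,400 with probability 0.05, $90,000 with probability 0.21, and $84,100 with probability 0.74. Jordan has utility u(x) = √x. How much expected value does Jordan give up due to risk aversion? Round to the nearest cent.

$23.44

E[u] = 0.05·√78400 + 0.21·√90000 + 0.74·√84100 = 0.05·280 + 0.21·300 + 0.74·290 = 291.6
CE = (291.6)² = 85030.56
Risk premium = EV − CE = 85054 − 85030.56 = 23.44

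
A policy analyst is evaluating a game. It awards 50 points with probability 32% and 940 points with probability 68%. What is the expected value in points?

EV = 0.32 × 50 + 0.68 × 940 = 16 + 639.2 = 655.2

655.2 points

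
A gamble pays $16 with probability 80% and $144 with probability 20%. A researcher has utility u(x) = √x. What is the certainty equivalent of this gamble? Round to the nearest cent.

E[u] = 0.8·√16 + 0.2·√144 = 0.8·4 + 0.2·12 = 5.6
CE = (5.6)² = 31.36

$31.36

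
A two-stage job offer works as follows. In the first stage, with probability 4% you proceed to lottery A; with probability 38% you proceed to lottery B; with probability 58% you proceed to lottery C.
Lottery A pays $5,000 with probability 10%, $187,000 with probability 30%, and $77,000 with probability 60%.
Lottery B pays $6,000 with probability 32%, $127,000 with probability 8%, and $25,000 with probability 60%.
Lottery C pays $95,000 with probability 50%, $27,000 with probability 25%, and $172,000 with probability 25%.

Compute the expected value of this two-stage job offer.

EV(A) = 0.1 × 5000 + 0.3 × 187000 + 0.6 × 77000 = 500 + 56100 + 46200 = 102800
EV(B) = 0.32 × 6000 + 0.08 × 127000 + 0.6 × 25000 = 1920 + 10160 + 15000 = 27080
EV(C) = 0.5 × 95000 + 0.25 × 27000 + 0.25 × 172000 = 47500 + 6750 + 43000 = 97250
Overall = 0.04 × 102800 + 0.38 × 27080 + 0.58 × 97250 = 4112 + 10290.4 + 56405 = 70807.4

$70,807.40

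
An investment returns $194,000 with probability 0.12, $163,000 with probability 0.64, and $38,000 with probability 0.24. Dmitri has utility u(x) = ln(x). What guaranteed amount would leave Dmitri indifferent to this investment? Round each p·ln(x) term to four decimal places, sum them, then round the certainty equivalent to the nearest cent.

$117,359.83

E[u] = 0.12·ln(194000) + 0.64·ln(163000) + 0.24·ln(38000) = 1.4611 + 7.6810 + 2.5309 = 11.6730
CE = e^11.6730 ≈ 117359.83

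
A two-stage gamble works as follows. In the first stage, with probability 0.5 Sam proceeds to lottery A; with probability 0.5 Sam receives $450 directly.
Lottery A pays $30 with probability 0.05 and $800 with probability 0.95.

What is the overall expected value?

$605.75

EV(A) = 0.05 × 30 + 0.95 × 800 = 1.5 + 760 = 761.5
Branch B: 450 (certain)
Overall = 0.5 × 761.5 + 0.5 × 450 = 380.75 + 225 = 605.75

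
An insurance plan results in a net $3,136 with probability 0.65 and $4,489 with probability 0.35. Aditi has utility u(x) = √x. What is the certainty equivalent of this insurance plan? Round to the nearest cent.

E[u] = 0.65·√3136 + 0.35·√4489 = 0.65·56 + 0.35·67 = 59.85
CE = (59.85)² = 3582.0225

$3,582.02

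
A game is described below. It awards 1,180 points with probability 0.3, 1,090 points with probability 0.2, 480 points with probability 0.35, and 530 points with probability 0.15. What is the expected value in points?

819.5 points

EV = 0.3 × 1180 + 0.2 × 1090 + 0.35 × 480 + 0.15 × 530 = 354 + 218 + 168 + 79.5 = 819.5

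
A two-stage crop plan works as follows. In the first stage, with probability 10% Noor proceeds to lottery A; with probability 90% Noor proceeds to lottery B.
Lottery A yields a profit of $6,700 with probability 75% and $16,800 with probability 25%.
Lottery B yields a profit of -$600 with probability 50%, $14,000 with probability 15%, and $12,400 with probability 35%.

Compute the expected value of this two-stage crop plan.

$6,448.50

EV(A) = 0.75 × 6700 + 0.25 × 16800 = 5025 + 4200 = 9225
EV(B) = 0.5 × (-600) + 0.15 × 14000 + 0.35 × 12400 = -300 + 2100 + 4340 = 6140
Overall = 0.1 × 9225 + 0.9 × 6140 = 922.5 + 5526 = 6448.5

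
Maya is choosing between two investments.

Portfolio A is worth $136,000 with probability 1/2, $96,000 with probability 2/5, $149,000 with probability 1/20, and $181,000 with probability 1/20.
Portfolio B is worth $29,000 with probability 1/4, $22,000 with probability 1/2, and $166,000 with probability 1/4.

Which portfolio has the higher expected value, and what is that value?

Portfolio A ($122,900)

Portfolio A = 1/2 × 136000 + 2/5 × 96000 + 1/20 × 149000 + 1/20 × 181000 = 68000 + 38400 + 7450 + 9050 = 122900
Portfolio B = 1/4 × 29000 + 1/2 × 22000 + 1/4 × 166000 = 7250 + 11000 + 41500 = 59750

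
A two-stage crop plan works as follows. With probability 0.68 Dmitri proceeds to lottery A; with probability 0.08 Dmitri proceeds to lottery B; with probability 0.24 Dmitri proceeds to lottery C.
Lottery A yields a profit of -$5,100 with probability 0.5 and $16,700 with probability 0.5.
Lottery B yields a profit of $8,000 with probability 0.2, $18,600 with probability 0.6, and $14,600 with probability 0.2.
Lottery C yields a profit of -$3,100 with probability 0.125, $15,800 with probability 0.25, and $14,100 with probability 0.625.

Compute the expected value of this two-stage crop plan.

EV(A) = 0.5 × (-5100) + 0.5 × 16700 = -2550 + 8350 = 5800
EV(B) = 0.2 × 8000 + 0.6 × 18600 + 0.2 × 14600 = 1600 + 11160 + 2920 = 15680
EV(C) = 0.125 × (-3100) + 0.25 × 15800 + 0.625 × 14100 = -387.5 + 3950 + 8812.5 = 12375
Overall = 0.68 × 5800 + 0.08 × 15680 + 0.24 × 12375 = 3944 + 1254.4 + 2970 = 8168.4

$8,168.40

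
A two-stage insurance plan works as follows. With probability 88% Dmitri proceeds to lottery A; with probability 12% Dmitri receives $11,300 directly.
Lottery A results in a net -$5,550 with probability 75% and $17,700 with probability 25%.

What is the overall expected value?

$1,587

EV(A) = 0.75 × (-5550) + 0.25 × 17700 = -4162.5 + 4425 = 262.5
Branch B: 11300 (certain)
Overall = 0.88 × 262.5 + 0.12 × 11300 = 231 + 1356 = 1587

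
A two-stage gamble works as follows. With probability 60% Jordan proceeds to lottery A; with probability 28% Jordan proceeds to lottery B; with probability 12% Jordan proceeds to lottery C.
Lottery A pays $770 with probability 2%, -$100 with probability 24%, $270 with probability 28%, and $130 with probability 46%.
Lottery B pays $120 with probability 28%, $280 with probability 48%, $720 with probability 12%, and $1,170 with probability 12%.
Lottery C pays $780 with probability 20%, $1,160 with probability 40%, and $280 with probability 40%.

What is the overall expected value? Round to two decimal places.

$274.46

EV(A) = 0.02 × 770 + 0.24 × (-100) + 0.28 × 270 + 0.46 × 130 = 15.4 − 24 + 75.6 + 59.8 = 126.8
EV(B) = 0.28 × 120 + 0.48 × 280 + 0.12 × 720 + 0.12 × 1170 = 33.6 + 134.4 + 86.4 + 140.4 = 394.8
EV(C) = 0.2 × 780 + 0.4 × 1160 + 0.4 × 280 = 156 + 464 + 112 = 732
Overall = 0.6 × 126.8 + 0.28 × 394.8 + 0.12 × 732 = 76.08 + 110.544 + 87.84 = 274.464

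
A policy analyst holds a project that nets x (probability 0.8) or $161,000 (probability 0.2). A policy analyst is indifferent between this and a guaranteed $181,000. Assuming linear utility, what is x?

0.8·x + 0.2·161000 = 181000
0.8·x = 181000 − 32200 = 148800
x = 148800 / 0.8 = 186000

x = $186,000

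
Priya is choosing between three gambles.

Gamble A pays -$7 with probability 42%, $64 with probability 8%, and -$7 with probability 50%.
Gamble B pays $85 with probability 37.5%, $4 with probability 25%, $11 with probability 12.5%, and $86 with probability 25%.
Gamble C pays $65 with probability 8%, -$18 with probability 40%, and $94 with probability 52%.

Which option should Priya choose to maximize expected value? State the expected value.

Gamble A = 0.42 × (-7) + 0.08 × 64 + 0.5 × (-7) = -2.94 + 5.12 − 3.5 = -1.32
Gamble B = 0.375 × 85 + 0.25 × 4 + 0.125 × 11 + 0.25 × 86 = 31.875 + 1 + 1.375 + 21.5 = 55.75
Gamble C = 0.08 × 65 + 0.4 × (-18) + 0.52 × 94 = 5.2 − 7.2 + 48.88 = 46.88

Gamble B ($55.75)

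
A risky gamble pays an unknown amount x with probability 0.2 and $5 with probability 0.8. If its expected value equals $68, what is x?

0.2·x + 0.8·5 = 68
0.2·x = 68 − 4 = 64
x = 64 / 0.2 = 320

x = $320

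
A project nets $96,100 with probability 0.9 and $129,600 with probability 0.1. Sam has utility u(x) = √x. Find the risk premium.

$225

E[u] = 0.9·√96100 + 0.1·√129600 = 0.9·310 + 0.1·360 = 315
CE = (315)² = 99225
Risk premium = EV − CE = 99450 − 99225 = 225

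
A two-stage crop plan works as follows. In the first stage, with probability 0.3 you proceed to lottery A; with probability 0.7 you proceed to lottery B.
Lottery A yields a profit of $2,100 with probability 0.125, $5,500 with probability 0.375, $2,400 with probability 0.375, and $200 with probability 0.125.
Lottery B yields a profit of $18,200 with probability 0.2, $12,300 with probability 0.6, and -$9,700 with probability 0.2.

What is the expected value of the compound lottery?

$7,331

EV(A) = 0.125 × 2100 + 0.375 × 5500 + 0.375 × 2400 + 0.125 × 200 = 262.5 + 2062.5 + 900 + 25 = 3250
EV(B) = 0.2 × 18200 + 0.6 × 12300 + 0.2 × (-9700) = 3640 + 7380 − 1940 = 9080
Overall = 0.3 × 3250 + 0.7 × 9080 = 975 + 6356 = 7331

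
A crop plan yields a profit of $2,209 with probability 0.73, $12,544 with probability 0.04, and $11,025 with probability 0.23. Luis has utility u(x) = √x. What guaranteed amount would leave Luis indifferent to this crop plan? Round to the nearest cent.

$3,961.44

E[u] = 0.73·√2209 + 0.04·√12544 + 0.23·√11025 = 0.73·47 + 0.04·112 + 0.23·105 = 62.94
CE = (62.94)² = 3961.4436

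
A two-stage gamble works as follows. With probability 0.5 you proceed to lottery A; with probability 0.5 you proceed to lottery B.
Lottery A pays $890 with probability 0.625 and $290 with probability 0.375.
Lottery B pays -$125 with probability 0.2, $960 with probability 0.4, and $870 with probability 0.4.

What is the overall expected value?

$686

EV(A) = 0.625 × 890 + 0.375 × 290 = 556.25 + 108.75 = 665
EV(B) = 0.2 × (-125) + 0.4 × 960 + 0.4 × 870 = -25 + 384 + 348 = 707
Overall = 0.5 × 665 + 0.5 × 707 = 332.5 + 353.5 = 686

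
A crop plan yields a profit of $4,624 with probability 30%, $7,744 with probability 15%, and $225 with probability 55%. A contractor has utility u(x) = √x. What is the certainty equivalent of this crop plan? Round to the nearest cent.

E[u] = 0.3·√4624 + 0.15·√7744 + 0.55·√225 = 0.3·68 + 0.15·88 + 0.55·15 = 41.85
CE = (41.85)² = 1751.4225

$1,751.42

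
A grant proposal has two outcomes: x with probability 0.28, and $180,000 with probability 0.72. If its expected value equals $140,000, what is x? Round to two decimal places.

0.28·x + 0.72·180000 = 140000
0.28·x = 140000 − 129600 = 10400
x = 10400 / 0.28 = 37142.8571

x = $37,142.86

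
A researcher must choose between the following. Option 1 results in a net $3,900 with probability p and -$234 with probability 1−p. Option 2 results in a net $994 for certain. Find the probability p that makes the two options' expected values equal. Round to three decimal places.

p = 0.297

p·3900 + (1−p)·(-234) = 994
4134p − 234 = 994
p = (994 + 234) / 4134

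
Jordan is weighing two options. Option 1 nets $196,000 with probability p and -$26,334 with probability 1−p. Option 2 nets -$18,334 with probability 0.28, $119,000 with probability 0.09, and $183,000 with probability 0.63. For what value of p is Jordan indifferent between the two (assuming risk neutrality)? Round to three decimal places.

p = 0.662

EV(Option 2) = 0.28 × (-18334) + 0.09 × 119000 + 0.63 × 183000 = -5133.52 + 10710 + 115290 = 120866.48
p·196000 + (1−p)·(-26334) = 120866.48
222334p − 26334 = 120866.48
p = (120866.48 + 26334) / 222334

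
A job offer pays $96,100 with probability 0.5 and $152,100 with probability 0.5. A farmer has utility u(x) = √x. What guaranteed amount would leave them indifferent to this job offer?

E[u] = 0.5·√96100 + 0.5·√152100 = 0.5·310 + 0.5·390 = 350
CE = (350)² = 122500

$122,500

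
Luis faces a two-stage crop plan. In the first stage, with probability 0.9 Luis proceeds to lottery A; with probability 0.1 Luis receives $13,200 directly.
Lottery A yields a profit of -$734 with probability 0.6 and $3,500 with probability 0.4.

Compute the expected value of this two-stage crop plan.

$2,183.64

EV(A) = 0.6 × (-734) + 0.4 × 3500 = -440.4 + 1400 = 959.6
Branch B: 13200 (certain)
Overall = 0.9 × 959.6 + 0.1 × 13200 = 863.64 + 1320 = 2183.64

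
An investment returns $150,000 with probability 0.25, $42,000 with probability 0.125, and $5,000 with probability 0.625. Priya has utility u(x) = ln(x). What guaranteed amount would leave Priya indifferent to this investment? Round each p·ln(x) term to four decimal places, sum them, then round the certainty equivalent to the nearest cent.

$15,267.78

E[u] = 0.25·ln(150000) + 0.125·ln(42000) + 0.625·ln(5000) = 2.9796 + 1.3307 + 5.3232 = 9.6335
CE = e^9.6335 ≈ 15267.78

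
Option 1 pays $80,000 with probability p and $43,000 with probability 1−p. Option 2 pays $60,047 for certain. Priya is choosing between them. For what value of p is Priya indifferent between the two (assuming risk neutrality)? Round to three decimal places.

p·80000 + (1−p)·43000 = 60047
37000p + 43000 = 60047
p = (60047 − 43000) / 37000

p = 0.461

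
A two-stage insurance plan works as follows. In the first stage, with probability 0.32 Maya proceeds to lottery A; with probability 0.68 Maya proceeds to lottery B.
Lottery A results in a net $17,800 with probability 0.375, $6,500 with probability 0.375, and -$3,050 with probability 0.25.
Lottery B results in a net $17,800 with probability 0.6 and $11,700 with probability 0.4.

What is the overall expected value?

$13,116.80

EV(A) = 0.375 × 17800 + 0.375 × 6500 + 0.25 × (-3050) = 6675 + 2437.5 − 762.5 = 8350
EV(B) = 0.6 × 17800 + 0.4 × 11700 = 10680 + 4680 = 15360
Overall = 0.32 × 8350 + 0.68 × 15360 = 2672 + 10444.8 = 13116.8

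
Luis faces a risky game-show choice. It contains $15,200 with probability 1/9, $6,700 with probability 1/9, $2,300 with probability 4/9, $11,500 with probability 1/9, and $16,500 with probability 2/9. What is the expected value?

$8,400

EV = 1/9 × 15200 + 1/9 × 6700 + 4/9 × 2300 + 1/9 × 11500 + 2/9 × 16500 = 1688.8889 + 744.4444 + 1022.2222 + 1277.7778 + 3666.6667 = 8400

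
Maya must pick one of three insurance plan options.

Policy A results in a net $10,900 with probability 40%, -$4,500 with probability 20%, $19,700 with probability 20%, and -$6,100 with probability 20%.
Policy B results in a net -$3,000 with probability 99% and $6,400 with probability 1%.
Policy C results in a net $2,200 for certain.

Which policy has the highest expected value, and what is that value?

Policy A = 0.4 × 10900 + 0.2 × (-4500) + 0.2 × 19700 + 0.2 × (-6100) = 4360 − 900 + 3940 − 1220 = 6180
Policy B = 0.99 × (-3000) + 0.01 × 6400 = -2970 + 64 = -2906
Policy C: 2200 (certain)

Policy A ($6,180)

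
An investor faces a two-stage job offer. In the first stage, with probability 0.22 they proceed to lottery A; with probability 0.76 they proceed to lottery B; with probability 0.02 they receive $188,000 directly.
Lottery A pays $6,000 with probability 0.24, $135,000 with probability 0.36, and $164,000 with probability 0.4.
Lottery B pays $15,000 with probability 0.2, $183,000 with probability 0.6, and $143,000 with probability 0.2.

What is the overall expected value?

EV(A) = 0.24 × 6000 + 0.36 × 135000 + 0.4 × 164000 = 1440 + 48600 + 65600 = 115640
EV(B) = 0.2 × 15000 + 0.6 × 183000 + 0.2 × 143000 = 3000 + 109800 + 28600 = 141400
Branch C: 188000 (certain)
Overall = 0.22 × 115640 + 0.76 × 141400 + 0.02 × 188000 = 25440.8 + 107464 + 3760 = 136664.8

$136,664.80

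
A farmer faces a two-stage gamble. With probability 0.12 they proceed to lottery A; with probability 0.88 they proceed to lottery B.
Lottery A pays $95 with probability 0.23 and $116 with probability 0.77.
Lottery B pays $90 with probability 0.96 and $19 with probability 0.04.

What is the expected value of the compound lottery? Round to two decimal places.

$90.04

EV(A) = 0.23 × 95 + 0.77 × 116 = 21.85 + 89.32 = 111.17
EV(B) = 0.96 × 90 + 0.04 × 19 = 86.4 + 0.76 = 87.16
Overall = 0.12 × 111.17 + 0.88 × 87.16 = 13.3404 + 76.7008 = 90.0412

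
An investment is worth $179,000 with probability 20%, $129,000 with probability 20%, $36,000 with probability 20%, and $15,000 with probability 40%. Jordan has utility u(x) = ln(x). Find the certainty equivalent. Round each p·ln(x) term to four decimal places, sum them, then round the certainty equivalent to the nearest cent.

E[u] = 0.2·ln(179000) + 0.2·ln(129000) + 0.2·ln(36000) + 0.4·ln(15000) = 2.4190 + 2.3535 + 2.0983 + 3.8463 = 10.7171
CE = e^10.7171 ≈ 45120.86

$45,120.86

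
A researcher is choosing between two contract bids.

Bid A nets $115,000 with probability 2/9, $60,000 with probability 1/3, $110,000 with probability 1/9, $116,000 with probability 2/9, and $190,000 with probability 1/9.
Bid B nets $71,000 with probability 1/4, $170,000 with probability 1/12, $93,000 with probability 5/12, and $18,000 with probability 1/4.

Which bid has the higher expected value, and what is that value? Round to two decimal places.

Bid A ($104,666.67)

Bid A = 2/9 × 115000 + 1/3 × 60000 + 1/9 × 110000 + 2/9 × 116000 + 1/9 × 190000 = 25555.5556 + 20000 + 12222.2222 + 25777.7778 + 21111.1111 = 104666.6667
Bid B = 1/4 × 71000 + 1/12 × 170000 + 5/12 × 93000 + 1/4 × 18000 = 17750 + 14166.6667 + 38750 + 4500 = 75166.6667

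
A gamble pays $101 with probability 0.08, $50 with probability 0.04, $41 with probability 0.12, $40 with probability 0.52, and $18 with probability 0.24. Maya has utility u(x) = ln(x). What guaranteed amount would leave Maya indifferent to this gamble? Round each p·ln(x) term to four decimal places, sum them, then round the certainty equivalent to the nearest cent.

$35.99

E[u] = 0.08·ln(101) + 0.04·ln(50) + 0.12·ln(41) + 0.52·ln(40) + 0.24·ln(18) = 0.3692 + 0.1565 + 0.4456 + 1.9182 + 0.6937 = 3.5832
CE = e^3.5832 ≈ 35.99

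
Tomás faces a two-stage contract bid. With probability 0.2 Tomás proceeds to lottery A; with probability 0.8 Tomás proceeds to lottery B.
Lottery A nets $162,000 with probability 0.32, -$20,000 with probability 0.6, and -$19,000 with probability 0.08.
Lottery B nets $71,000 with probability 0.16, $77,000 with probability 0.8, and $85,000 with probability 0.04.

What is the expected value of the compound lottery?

EV(A) = 0.32 × 162000 + 0.6 × (-20000) + 0.08 × (-19000) = 51840 − 12000 − 1520 = 38320
EV(B) = 0.16 × 71000 + 0.8 × 77000 + 0.04 × 85000 = 11360 + 61600 + 3400 = 76360
Overall = 0.2 × 38320 + 0.8 × 76360 = 7664 + 61088 = 68752

$68,752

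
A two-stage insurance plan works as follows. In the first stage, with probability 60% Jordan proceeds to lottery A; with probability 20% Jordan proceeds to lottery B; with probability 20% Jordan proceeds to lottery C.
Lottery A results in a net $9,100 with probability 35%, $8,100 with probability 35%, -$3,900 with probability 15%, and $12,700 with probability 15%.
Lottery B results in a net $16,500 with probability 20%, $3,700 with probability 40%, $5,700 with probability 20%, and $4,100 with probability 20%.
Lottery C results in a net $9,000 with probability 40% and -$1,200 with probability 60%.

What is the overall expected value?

$6,328

EV(A) = 0.35 × 9100 + 0.35 × 8100 + 0.15 × (-3900) + 0.15 × 12700 = 3185 + 2835 − 585 + 1905 = 7340
EV(B) = 0.2 × 16500 + 0.4 × 3700 + 0.2 × 5700 + 0.2 × 4100 = 3300 + 1480 + 1140 + 820 = 6740
EV(C) = 0.4 × 9000 + 0.6 × (-1200) = 3600 − 720 = 2880
Overall = 0.6 × 7340 + 0.2 × 6740 + 0.2 × 2880 = 4404 + 1348 + 576 = 6328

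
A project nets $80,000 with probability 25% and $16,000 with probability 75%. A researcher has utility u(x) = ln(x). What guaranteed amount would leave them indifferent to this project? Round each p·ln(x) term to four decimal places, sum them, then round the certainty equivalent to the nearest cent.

$23,925.50

E[u] = 0.25·ln(80000) + 0.75·ln(16000) = 2.8224 + 7.2603 = 10.0827
CE = e^10.0827 ≈ 23925.50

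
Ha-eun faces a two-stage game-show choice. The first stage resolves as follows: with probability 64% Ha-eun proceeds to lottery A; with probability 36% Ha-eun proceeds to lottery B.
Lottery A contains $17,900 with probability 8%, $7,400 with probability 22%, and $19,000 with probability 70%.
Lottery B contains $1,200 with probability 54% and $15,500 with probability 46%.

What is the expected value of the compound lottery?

$13,270.48

EV(A) = 0.08 × 17900 + 0.22 × 7400 + 0.7 × 19000 = 1432 + 1628 + 13300 = 16360
EV(B) = 0.54 × 1200 + 0.46 × 15500 = 648 + 7130 = 7778
Overall = 0.64 × 16360 + 0.36 × 7778 = 10470.4 + 2800.08 = 13270.48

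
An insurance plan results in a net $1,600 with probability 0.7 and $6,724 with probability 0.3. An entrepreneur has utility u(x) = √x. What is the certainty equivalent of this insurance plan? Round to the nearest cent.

$2,766.76

E[u] = 0.7·√1600 + 0.3·√6724 = 0.7·40 + 0.3·82 = 52.6
CE = (52.6)² = 2766.76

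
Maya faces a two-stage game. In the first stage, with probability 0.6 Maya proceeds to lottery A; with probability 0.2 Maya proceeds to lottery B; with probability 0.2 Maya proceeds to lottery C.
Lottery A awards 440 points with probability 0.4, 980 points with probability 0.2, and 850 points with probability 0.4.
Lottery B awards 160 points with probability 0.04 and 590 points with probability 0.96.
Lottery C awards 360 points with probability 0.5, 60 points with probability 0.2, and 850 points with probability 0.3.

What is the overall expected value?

631.16 points

EV(A) = 0.4 × 440 + 0.2 × 980 + 0.4 × 850 = 176 + 196 + 340 = 712
EV(B) = 0.04 × 160 + 0.96 × 590 = 6.4 + 566.4 = 572.8
EV(C) = 0.5 × 360 + 0.2 × 60 + 0.3 × 850 = 180 + 12 + 255 = 447
Overall = 0.6 × 712 + 0.2 × 572.8 + 0.2 × 447 = 427.2 + 114.56 + 89.4 = 631.16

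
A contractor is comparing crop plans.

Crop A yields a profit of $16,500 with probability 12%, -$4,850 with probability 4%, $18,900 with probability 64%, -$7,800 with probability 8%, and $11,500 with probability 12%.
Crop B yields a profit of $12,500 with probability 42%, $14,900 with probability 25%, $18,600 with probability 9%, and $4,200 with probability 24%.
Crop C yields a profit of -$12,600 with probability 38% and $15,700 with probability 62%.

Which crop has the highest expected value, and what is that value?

Crop A ($14,638)

Crop A = 0.12 × 16500 + 0.04 × (-4850) + 0.64 × 18900 + 0.08 × (-7800) + 0.12 × 11500 = 1980 − 194 + 12096 − 624 + 1380 = 14638
Crop B = 0.42 × 12500 + 0.25 × 14900 + 0.09 × 18600 + 0.24 × 4200 = 5250 + 3725 + 1674 + 1008 = 11657
Crop C = 0.38 × (-12600) + 0.62 × 15700 = -4788 + 9734 = 4946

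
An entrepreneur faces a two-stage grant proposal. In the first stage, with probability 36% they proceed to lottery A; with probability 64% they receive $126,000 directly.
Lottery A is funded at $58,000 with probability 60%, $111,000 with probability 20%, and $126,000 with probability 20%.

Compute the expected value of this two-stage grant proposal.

EV(A) = 0.6 × 58000 + 0.2 × 111000 + 0.2 × 126000 = 34800 + 22200 + 25200 = 82200
Branch B: 126000 (certain)
Overall = 0.36 × 82200 + 0.64 × 126000 = 29592 + 80640 = 110232

$110,232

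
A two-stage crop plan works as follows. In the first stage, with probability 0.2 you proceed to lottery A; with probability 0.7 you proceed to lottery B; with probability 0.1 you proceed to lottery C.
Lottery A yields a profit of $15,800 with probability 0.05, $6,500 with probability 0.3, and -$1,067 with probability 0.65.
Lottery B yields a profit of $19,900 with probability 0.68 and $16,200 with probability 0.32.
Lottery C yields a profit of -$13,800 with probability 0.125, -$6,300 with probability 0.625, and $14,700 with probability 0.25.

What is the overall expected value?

$13,311.74

EV(A) = 0.05 × 15800 + 0.3 × 6500 + 0.65 × (-1067) = 790 + 1950 − 693.55 = 2046.45
EV(B) = 0.68 × 19900 + 0.32 × 16200 = 13532 + 5184 = 18716
EV(C) = 0.125 × (-13800) + 0.625 × (-6300) + 0.25 × 14700 = -1725 − 3937.5 + 3675 = -1987.5
Overall = 0.2 × 2046.45 + 0.7 × 18716 + 0.1 × (-1987.5) = 409.29 + 13101.2 − 198.75 = 13311.74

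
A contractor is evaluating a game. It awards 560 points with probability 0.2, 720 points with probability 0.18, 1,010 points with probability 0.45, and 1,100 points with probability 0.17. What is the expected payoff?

EV = 0.2 × 560 + 0.18 × 720 + 0.45 × 1010 + 0.17 × 1100 = 112 + 129.6 + 454.5 + 187 = 883.1

883.1 points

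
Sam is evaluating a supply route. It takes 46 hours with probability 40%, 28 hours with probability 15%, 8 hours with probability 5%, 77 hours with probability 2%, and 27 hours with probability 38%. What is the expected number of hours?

34.8 hours

EV = 0.4 × 46 + 0.15 × 28 + 0.05 × 8 + 0.02 × 77 + 0.38 × 27 = 18.4 + 4.2 + 0.4 + 1.54 + 10.26 = 34.8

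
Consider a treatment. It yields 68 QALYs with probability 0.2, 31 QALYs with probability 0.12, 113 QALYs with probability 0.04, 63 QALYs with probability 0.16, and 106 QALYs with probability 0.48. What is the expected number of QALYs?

EV = 0.2 × 68 + 0.12 × 31 + 0.04 × 113 + 0.16 × 63 + 0.48 × 106 = 13.6 + 3.72 + 4.52 + 10.08 + 50.88 = 82.8

82.8 QALYs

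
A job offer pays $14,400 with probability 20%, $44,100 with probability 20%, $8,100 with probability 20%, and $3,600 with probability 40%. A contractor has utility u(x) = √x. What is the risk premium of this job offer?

$3,096

E[u] = 0.2·√14400 + 0.2·√44100 + 0.2·√8100 + 0.4·√3600 = 0.2·120 + 0.2·210 + 0.2·90 + 0.4·60 = 108
CE = (108)² = 11664
Risk premium = EV − CE = 14760 − 11664 = 3096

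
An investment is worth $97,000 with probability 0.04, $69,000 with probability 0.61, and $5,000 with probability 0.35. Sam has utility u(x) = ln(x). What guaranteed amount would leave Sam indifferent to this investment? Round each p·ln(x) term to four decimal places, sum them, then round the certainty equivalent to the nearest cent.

E[u] = 0.04·ln(97000) + 0.61·ln(69000) + 0.35·ln(5000) = 0.4593 + 6.7965 + 2.9810 = 10.2368
CE = e^10.2368 ≈ 27911.67

$27,911.67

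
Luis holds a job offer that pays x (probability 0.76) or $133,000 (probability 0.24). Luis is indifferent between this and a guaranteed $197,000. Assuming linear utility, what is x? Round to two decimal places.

0.76·x + 0.24·133000 = 197000
0.76·x = 197000 − 31920 = 165080
x = 165080 / 0.76 = 217210.5263

x = $217,210.53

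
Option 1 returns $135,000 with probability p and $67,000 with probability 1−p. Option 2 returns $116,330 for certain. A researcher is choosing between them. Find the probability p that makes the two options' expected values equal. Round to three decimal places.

p = 0.725

p·135000 + (1−p)·67000 = 116330
68000p + 67000 = 116330
p = (116330 − 67000) / 68000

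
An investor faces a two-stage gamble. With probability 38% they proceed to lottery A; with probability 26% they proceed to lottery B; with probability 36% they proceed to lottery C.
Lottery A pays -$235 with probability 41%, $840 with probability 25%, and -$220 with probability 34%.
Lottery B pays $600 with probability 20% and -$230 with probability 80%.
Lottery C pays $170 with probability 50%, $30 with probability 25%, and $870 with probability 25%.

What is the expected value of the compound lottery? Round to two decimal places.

EV(A) = 0.41 × (-235) + 0.25 × 840 + 0.34 × (-220) = -96.35 + 210 − 74.8 = 38.85
EV(B) = 0.2 × 600 + 0.8 × (-230) = 120 − 184 = -64
EV(C) = 0.5 × 170 + 0.25 × 30 + 0.25 × 870 = 85 + 7.5 + 217.5 = 310
Overall = 0.38 × 38.85 + 0.26 × (-64) + 0.36 × 310 = 14.763 − 16.64 + 111.6 = 109.723

$109.72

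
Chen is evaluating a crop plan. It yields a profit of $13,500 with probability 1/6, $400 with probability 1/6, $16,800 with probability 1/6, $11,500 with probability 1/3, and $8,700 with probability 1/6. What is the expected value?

EV = 1/6 × 13500 + 1/6 × 400 + 1/6 × 16800 + 1/3 × 11500 + 1/6 × 8700 = 2250 + 66.6667 + 2800 + 3833.3333 + 1450 = 10400

$10,400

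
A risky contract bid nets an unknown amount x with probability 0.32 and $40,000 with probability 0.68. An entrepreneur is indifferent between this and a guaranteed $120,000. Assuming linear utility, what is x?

x = $290,000

0.32·x + 0.68·40000 = 120000
0.32·x = 120000 − 27200 = 92800
x = 92800 / 0.32 = 290000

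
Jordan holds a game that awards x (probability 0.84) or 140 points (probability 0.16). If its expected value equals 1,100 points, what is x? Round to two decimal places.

x = 1282.86 points

0.84·x + 0.16·140 = 1100
0.84·x = 1100 − 22.4 = 1077.6
x = 1077.6 / 0.84 = 1282.8571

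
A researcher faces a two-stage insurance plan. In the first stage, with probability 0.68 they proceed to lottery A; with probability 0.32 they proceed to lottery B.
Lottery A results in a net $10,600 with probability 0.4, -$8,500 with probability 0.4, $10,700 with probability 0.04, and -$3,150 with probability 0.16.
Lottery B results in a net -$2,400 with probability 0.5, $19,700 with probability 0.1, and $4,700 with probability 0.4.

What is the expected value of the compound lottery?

$1,367.52

EV(A) = 0.4 × 10600 + 0.4 × (-8500) + 0.04 × 10700 + 0.16 × (-3150) = 4240 − 3400 + 428 − 504 = 764
EV(B) = 0.5 × (-2400) + 0.1 × 19700 + 0.4 × 4700 = -1200 + 1970 + 1880 = 2650
Overall = 0.68 × 764 + 0.32 × 2650 = 519.52 + 848 = 1367.52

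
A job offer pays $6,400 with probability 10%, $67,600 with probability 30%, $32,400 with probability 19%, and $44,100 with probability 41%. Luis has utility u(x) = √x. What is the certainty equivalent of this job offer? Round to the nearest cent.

E[u] = 0.1·√6400 + 0.3·√67600 + 0.19·√32400 + 0.41·√44100 = 0.1·80 + 0.3·260 + 0.19·180 + 0.41·210 = 206.3
CE = (206.3)² = 42559.69

$42,559.69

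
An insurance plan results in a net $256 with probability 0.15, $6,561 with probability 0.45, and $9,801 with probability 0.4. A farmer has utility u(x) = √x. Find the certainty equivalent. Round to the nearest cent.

$6,154.40

E[u] = 0.15·√256 + 0.45·√6561 + 0.4·√9801 = 0.15·16 + 0.45·81 + 0.4·99 = 78.45
CE = (78.45)² = 6154.4025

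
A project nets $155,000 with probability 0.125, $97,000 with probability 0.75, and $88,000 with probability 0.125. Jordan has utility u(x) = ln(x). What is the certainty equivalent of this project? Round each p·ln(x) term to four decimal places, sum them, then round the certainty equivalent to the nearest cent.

$101,600.12

E[u] = 0.125·ln(155000) + 0.75·ln(97000) + 0.125·ln(88000) = 1.4939 + 8.6118 + 1.4231 = 11.5288
CE = e^11.5288 ≈ 101600.12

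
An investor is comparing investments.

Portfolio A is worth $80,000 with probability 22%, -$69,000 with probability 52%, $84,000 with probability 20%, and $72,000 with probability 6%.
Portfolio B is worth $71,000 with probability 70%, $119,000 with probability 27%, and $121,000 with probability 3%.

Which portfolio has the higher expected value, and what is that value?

Portfolio B ($85,460)

Portfolio A = 0.22 × 80000 + 0.52 × (-69000) + 0.2 × 84000 + 0.06 × 72000 = 17600 − 35880 + 16800 + 4320 = 2840
Portfolio B = 0.7 × 71000 + 0.27 × 119000 + 0.03 × 121000 = 49700 + 32130 + 3630 = 85460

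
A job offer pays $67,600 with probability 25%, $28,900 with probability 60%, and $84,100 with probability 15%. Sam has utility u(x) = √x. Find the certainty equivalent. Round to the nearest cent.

$44,310.25

E[u] = 0.25·√67600 + 0.6·√28900 + 0.15·√84100 = 0.25·260 + 0.6·170 + 0.15·290 = 210.5
CE = (210.5)² = 44310.25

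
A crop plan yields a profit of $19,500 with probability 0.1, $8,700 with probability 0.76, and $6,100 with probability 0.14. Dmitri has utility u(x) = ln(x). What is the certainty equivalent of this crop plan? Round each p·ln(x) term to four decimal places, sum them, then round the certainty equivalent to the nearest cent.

E[u] = 0.1·ln(19500) + 0.76·ln(8700) + 0.14·ln(6100) = 0.9878 + 6.8940 + 1.2202 = 9.1020
CE = e^9.1020 ≈ 8973.22

$8,973.22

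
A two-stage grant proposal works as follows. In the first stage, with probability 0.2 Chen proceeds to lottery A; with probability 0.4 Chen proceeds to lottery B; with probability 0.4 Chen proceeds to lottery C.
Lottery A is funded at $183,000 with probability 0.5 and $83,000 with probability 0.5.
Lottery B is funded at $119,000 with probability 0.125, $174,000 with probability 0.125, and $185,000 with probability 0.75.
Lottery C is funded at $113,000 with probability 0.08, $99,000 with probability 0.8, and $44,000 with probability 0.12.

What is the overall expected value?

EV(A) = 0.5 × 183000 + 0.5 × 83000 = 91500 + 41500 = 133000
EV(B) = 0.125 × 119000 + 0.125 × 174000 + 0.75 × 185000 = 14875 + 21750 + 138750 = 175375
EV(C) = 0.08 × 113000 + 0.8 × 99000 + 0.12 × 44000 = 9040 + 79200 + 5280 = 93520
Overall = 0.2 × 133000 + 0.4 × 175375 + 0.4 × 93520 = 26600 + 70150 + 37408 = 134158

$134,158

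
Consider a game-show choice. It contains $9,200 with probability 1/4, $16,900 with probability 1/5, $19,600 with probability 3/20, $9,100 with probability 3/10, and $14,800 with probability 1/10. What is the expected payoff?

$12,830

EV = 1/4 × 9200 + 1/5 × 16900 + 3/20 × 19600 + 3/10 × 9100 + 1/10 × 14800 = 2300 + 3380 + 2940 + 2730 + 1480 = 12830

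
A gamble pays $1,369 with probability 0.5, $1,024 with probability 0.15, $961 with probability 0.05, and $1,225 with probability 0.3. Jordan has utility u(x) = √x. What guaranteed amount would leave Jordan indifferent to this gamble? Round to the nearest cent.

E[u] = 0.5·√1369 + 0.15·√1024 + 0.05·√961 + 0.3·√1225 = 0.5·37 + 0.15·32 + 0.05·31 + 0.3·35 = 35.35
CE = (35.35)² = 1249.6225

$1,249.62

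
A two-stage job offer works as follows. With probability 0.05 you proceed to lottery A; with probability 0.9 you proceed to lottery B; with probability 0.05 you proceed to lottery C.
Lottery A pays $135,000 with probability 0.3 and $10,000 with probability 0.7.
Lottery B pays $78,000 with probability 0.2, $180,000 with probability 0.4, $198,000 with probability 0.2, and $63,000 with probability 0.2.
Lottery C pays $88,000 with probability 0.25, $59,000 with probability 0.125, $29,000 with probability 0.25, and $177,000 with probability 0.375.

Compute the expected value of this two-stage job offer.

EV(A) = 0.3 × 135000 + 0.7 × 10000 = 40500 + 7000 = 47500
EV(B) = 0.2 × 78000 + 0.4 × 180000 + 0.2 × 198000 + 0.2 × 63000 = 15600 + 72000 + 39600 + 12600 = 139800
EV(C) = 0.25 × 88000 + 0.125 × 59000 + 0.25 × 29000 + 0.375 × 177000 = 22000 + 7375 + 7250 + 66375 = 103000
Overall = 0.05 × 47500 + 0.9 × 139800 + 0.05 × 103000 = 2375 + 125820 + 5150 = 133345

$133,345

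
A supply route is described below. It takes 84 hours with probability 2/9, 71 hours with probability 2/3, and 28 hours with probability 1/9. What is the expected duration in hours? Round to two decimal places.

69.11 hours

EV = 2/9 × 84 + 2/3 × 71 + 1/9 × 28 = 18.6667 + 47.3333 + 3.1111 = 69.1111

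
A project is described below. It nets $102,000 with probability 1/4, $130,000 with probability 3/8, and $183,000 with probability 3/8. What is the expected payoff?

EV = 1/4 × 102000 + 3/8 × 130000 + 3/8 × 183000 = 25500 + 48750 + 68625 = 142875

$142,875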